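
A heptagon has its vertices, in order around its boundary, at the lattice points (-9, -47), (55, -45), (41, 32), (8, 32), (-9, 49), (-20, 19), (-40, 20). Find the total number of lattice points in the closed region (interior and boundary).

5812

The shoelace formula gives twice the area as |((-9)·(-45) − 55·(-47)) + (55·32 − 41·(-45)) + (41·32 − 8·32) + (8·49 − (-9)·32) + ((-9)·19 − (-20)·49) + ((-20)·20 − (-40)·19) + ((-40)·(-47) − (-9)·20)| = 11560, so the area is 5780.
Summing gcd(|Δx|,|Δy|) over the edges gives the boundary count: gcd(64,2) + gcd(14,77) + gcd(33,0) + gcd(17,17) + gcd(11,30) + gcd(20,1) + gcd(31,67) = 2+7+33+17+1+1+1 = 62.
Pick's theorem gives I = A − B/2 + 1 = 5780 − 62/2 + 1 = 5750, so the closed region contains I + B = 5750 + 62 = 5812 lattice points.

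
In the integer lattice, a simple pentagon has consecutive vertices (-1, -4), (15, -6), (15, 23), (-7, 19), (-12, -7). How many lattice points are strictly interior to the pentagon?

616

Using the shoelace formula, 2A = |((-1)·(-6) − 15·(-4)) + (15·23 − 15·(-6)) + (15·19 − (-7)·23) + ((-7)·(-7) − (-12)·19) + ((-12)·(-4) − (-1)·(-7))| = 1265, so the area is 632.5.
The number of boundary lattice points is Σ gcd(|Δx|,|Δy|) = gcd(16,2) + gcd(0,29) + gcd(22,4) + gcd(5,26) + gcd(11,3) = 2+29+2+1+1 = 35.
Pick's theorem gives I = A − B/2 + 1 = 632.5 − 35/2 + 1 = 616.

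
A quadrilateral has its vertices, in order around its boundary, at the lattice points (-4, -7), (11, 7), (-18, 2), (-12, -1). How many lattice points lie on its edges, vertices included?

7

Along each edge there are gcd(|Δx|,|Δy|)+1 lattice points, so counting each shared vertex once the boundary has gcd(15,14) + gcd(29,5) + gcd(6,3) + gcd(8,6) = 1+1+3+2 = 7.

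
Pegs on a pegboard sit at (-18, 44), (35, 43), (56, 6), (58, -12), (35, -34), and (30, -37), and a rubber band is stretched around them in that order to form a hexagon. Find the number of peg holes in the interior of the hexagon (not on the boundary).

3349

By the shoelace formula, twice the signed area is |[(-18)·43 − 35·44] + [35·6 − 56·43] + [56·(-12) − 58·6] + [58·(-34) − 35·(-12)] + [35·(-37) − 30·(-34)] + [30·44 − (-18)·(-37)]| = 6705, so the area is 3352.5.
Along each edge there are gcd(|Δx|,|Δy|)+1 lattice points, so counting each shared vertex once the boundary has gcd(53,1) + gcd(21,37) + gcd(2,18) + gcd(23,22) + gcd(5,3) + gcd(48,81) = 1+1+2+1+1+3 = 9.
Pick's theorem gives I = A − B/2 + 1 = 3352.5 − 9/2 + 1 = 3349.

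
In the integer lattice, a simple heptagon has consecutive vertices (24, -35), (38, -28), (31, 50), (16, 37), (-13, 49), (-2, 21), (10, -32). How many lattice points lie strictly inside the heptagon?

The shoelace formula gives twice the area as |[24·(-28) − 38·(-35)] + [38·50 − 31·(-28)] + [31·37 − 16·50] + [16·49 − (-13)·37] + [(-13)·21 − (-2)·49] + [(-2)·(-32) − 10·21] + [10·(-35) − 24·(-32)]| = 5135, so the area is 2567.5.
Summing gcd(|Δx|,|Δy|) over the edges gives the boundary count: gcd(14,7) + gcd(7,78) + gcd(15,13) + gcd(29,12) + gcd(11,28) + gcd(12,53) + gcd(14,3) = 7+1+1+1+1+1+1 = 13.
By Pick's theorem A = I + B/2 − 1, so I = 2567.5 − 13/2 + 1 = 2562.

2562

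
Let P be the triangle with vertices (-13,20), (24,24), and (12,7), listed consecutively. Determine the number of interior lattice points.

By the shoelace formula, twice the signed area is |((-13)·24 − 24·20) + (24·7 − 12·24) + (12·20 − (-13)·7)| = 581, so the area is 581/2.
Summing gcd(|Δx|,|Δy|) over the edges gives the boundary count: gcd(37,4) + gcd(12,17) + gcd(25,13) = 1+1+1 = 3.
Pick's theorem gives I = A − B/2 + 1 = 581/2 − 3/2 + 1 = 290.

290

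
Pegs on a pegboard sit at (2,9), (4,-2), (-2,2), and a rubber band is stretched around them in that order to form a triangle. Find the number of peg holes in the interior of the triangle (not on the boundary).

The shoelace formula gives twice the area as |(2·(-2) − 4·9) + (4·2 − (-2)·(-2)) + ((-2)·9 − 2·2)| = 58, so the area is 29.
The number of boundary lattice points is Σ gcd(|Δx|,|Δy|) = gcd(2,11) + gcd(6,4) + gcd(4,7) = 1+2+1 = 4.
Pick's theorem gives I = A − B/2 + 1 = 29 − 4/2 + 1 = 28.

28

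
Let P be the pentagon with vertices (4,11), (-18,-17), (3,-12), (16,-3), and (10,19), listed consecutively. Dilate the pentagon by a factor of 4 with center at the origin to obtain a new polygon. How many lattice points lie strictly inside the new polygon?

Using the shoelace formula, 2A = |[4·(-17) − (-18)·11] + [(-18)·(-12) − 3·(-17)] + [3·(-3) − 16·(-12)] + [16·19 − 10·(-3)] + [10·11 − 4·19]| = 948, so the area is 474.
Summing gcd(|Δx|,|Δy|) over the edges gives the boundary count: gcd(22,28) + gcd(21,5) + gcd(13,9) + gcd(6,22) + gcd(6,8) = 2+1+1+2+2 = 8.
Scaling by 4 multiplies the area by 4² = 16 (so the new area is 7584) and multiplies the boundary lattice-point count by 4, giving 32.
By Pick's theorem, the interior count of the dilated polygon is 7584 − 32/2 + 1 = 7569.

7569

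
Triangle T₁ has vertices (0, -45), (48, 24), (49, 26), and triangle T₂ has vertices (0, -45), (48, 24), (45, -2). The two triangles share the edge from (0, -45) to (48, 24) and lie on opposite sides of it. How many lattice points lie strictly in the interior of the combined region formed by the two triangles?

The union is the simple quadrilateral with vertices (0, -45), (49, 26), (48, 24), (45, -2) in order.
Using the shoelace formula, 2A = |[0·26 − 49·(-45)] + [49·24 − 48·26] + [48·(-2) − 45·24] + [45·(-45) − 0·(-2)]| = 1068, so the area is 534.
The number of boundary lattice points is Σ gcd(|Δx|,|Δy|) = gcd(49,71) + gcd(1,2) + gcd(3,26) + gcd(45,43) = 1+1+1+1 = 4.
By Pick's theorem I = A − B/2 + 1 = 534 − 4/2 + 1 = 533.

533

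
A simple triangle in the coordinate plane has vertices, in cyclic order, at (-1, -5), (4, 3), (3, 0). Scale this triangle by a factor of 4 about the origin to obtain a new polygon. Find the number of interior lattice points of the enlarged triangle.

By the shoelace formula, twice the signed area is |[(-1)·3 − 4·(-5)] + [4·0 − 3·3] + [3·(-5) − (-1)·0]| = 7, so the area is 3.5.
Along each edge there are gcd(|Δx|,|Δy|)+1 lattice points, so counting each shared vertex once the boundary has gcd(5,8) + gcd(1,3) + gcd(4,5) = 1+1+1 = 3.
Scaling by 4 multiplies the area by 4² = 16 (so the new area is 56) and multiplies the boundary lattice-point count by 4, giving 12.
By Pick's theorem, the interior count of the dilated polygon is 56 − 12/2 + 1 = 51.

51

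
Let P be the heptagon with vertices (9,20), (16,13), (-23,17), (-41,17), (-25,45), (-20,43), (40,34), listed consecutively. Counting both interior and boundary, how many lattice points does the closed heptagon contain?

By the shoelace formula, twice the signed area is |[9·13 − 16·20] + [16·17 − (-23)·13] + [(-23)·17 − (-41)·17] + [(-41)·45 − (-25)·17] + [(-25)·43 − (-20)·45] + [(-20)·34 − 40·43] + [40·20 − 9·34]| = 2827, so the area is 2827/2.
Along each edge there are gcd(|Δx|,|Δy|)+1 lattice points, so counting each shared vertex once the boundary has gcd(7,7) + gcd(39,4) + gcd(18,0) + gcd(16,28) + gcd(5,2) + gcd(60,9) + gcd(31,14) = 7+1+18+4+1+3+1 = 35.
Pick's theorem gives I = A − B/2 + 1 = 2827/2 − 35/2 + 1 = 1397, so the closed region contains I + B = 1397 + 35 = 1432 lattice points.

1432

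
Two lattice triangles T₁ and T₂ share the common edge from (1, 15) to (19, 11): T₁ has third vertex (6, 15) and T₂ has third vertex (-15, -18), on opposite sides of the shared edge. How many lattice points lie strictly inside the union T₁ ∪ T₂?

The union is the simple quadrilateral with vertices (1, 15), (6, 15), (19, 11), (-15, -18) in order.
The shoelace formula gives twice the area as |(1·15 − 6·15) + (6·11 − 19·15) + (19·(-18) − (-15)·11) + ((-15)·15 − 1·(-18))| = 678, so the area is 339.
Summing gcd(|Δx|,|Δy|) over the edges gives the boundary count: gcd(5,0) + gcd(13,4) + gcd(34,29) + gcd(16,33) = 5+1+1+1 = 8.
By Pick's theorem I = A − B/2 + 1 = 339 − 8/2 + 1 = 336.

336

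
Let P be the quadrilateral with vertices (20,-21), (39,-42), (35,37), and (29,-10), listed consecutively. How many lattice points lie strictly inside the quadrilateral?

Using the shoelace formula, 2A = |[20·(-42) − 39·(-21)] + [39·37 − 35·(-42)] + [35·(-10) − 29·37] + [29·(-21) − 20·(-10)]| = 1060, so the area is 530.
The number of boundary lattice points is Σ gcd(|Δx|,|Δy|) = gcd(19,21) + gcd(4,79) + gcd(6,47) + gcd(9,11) = 1+1+1+1 = 4.
Pick's theorem gives I = A − B/2 + 1 = 530 − 4/2 + 1 = 529.

529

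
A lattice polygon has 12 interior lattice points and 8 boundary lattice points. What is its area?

15

By Pick's theorem, A = I + B/2 − 1 = 12 + 8/2 − 1 = 15.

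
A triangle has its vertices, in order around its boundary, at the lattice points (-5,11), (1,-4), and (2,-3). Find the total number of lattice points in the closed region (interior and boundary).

17

The shoelace formula gives twice the area as |[(-5)·(-4) − 1·11] + [1·(-3) − 2·(-4)] + [2·11 − (-5)·(-3)]| = 21, so the area is 21/2.
Summing gcd(|Δx|,|Δy|) over the edges gives the boundary count: gcd(6,15) + gcd(1,1) + gcd(7,14) = 3+1+7 = 11.
Pick's theorem gives I = A − B/2 + 1 = 21/2 − 11/2 + 1 = 6, so the closed region contains I + B = 6 + 11 = 17 lattice points.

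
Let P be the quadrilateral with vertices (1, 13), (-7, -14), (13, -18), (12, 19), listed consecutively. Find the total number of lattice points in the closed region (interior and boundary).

497

The shoelace formula gives twice the area as |[1·(-14) − (-7)·13] + [(-7)·(-18) − 13·(-14)] + [13·19 − 12·(-18)] + [12·13 − 1·19]| = 985, so the area is 492.5.
Along each edge there are gcd(|Δx|,|Δy|)+1 lattice points, so counting each shared vertex once the boundary has gcd(8,27) + gcd(20,4) + gcd(1,37) + gcd(11,6) = 1+4+1+1 = 7.
Pick's theorem gives I = A − B/2 + 1 = 492.5 − 7/2 + 1 = 490, so the closed region contains I + B = 490 + 7 = 497 lattice points.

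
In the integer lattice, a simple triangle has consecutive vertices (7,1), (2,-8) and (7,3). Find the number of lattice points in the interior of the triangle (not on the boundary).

4

By the shoelace formula, twice the signed area is |(7·(-8) − 2·1) + (2·3 − 7·(-8)) + (7·1 − 7·3)| = 10, so the area is 5.
Along each edge there are gcd(|Δx|,|Δy|)+1 lattice points, so counting each shared vertex once the boundary has gcd(5,9) + gcd(5,11) + gcd(0,2) = 1+1+2 = 4.
By Pick's theorem A = I + B/2 − 1, so I = 5 − 4/2 + 1 = 4.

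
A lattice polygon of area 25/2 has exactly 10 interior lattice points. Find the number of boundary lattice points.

7

Pick's theorem gives A = I + B/2 − 1, so B = 2(A − I + 1) = 2(25/2 − 10 + 1) = 7.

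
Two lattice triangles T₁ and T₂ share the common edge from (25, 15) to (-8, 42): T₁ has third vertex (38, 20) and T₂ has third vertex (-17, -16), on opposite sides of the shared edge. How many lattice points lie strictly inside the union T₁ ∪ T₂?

1335

The union is the simple quadrilateral with vertices (25, 15), (38, 20), (-8, 42), (-17, -16) in order.
By the shoelace formula, twice the signed area is |(25·20 − 38·15) + (38·42 − (-8)·20) + ((-8)·(-16) − (-17)·42) + ((-17)·15 − 25·(-16))| = 2673, so the area is 2673/2.
Summing gcd(|Δx|,|Δy|) over the edges gives the boundary count: gcd(13,5) + gcd(46,22) + gcd(9,58) + gcd(42,31) = 1+2+1+1 = 5.
By Pick's theorem I = A − B/2 + 1 = 2673/2 − 5/2 + 1 = 1335.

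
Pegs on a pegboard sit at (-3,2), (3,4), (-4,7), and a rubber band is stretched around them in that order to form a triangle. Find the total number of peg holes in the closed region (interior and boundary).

19

By the shoelace formula, twice the signed area is |((-3)·4 − 3·2) + (3·7 − (-4)·4) + ((-4)·2 − (-3)·7)| = 32, so the area is 16.
The number of boundary lattice points is Σ gcd(|Δx|,|Δy|) = gcd(6,2) + gcd(7,3) + gcd(1,5) = 2+1+1 = 4.
Pick's theorem gives I = A − B/2 + 1 = 16 − 4/2 + 1 = 15, so the closed region contains I + B = 15 + 4 = 19 lattice points.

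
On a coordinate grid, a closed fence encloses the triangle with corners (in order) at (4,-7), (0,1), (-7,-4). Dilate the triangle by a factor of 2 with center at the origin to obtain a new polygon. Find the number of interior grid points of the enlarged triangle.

Using the shoelace formula, 2A = |(4·1 − 0·(-7)) + (0·(-4) − (-7)·1) + ((-7)·(-7) − 4·(-4))| = 76, so the area is 38.
Summing gcd(|Δx|,|Δy|) over the edges gives the boundary count: gcd(4,8) + gcd(7,5) + gcd(11,3) = 4+1+1 = 6.
Scaling by 2 multiplies the area by 2² = 4 (so the new area is 152) and multiplies the boundary lattice-point count by 2, giving 12.
By Pick's theorem, the interior count of the dilated polygon is 152 − 12/2 + 1 = 147.

147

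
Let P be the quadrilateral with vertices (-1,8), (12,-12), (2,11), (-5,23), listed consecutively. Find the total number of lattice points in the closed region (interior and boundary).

81

By the shoelace formula, twice the signed area is |((-1)·(-12) − 12·8) + (12·11 − 2·(-12)) + (2·23 − (-5)·11) + ((-5)·8 − (-1)·23)| = 156, so the area is 78.
The number of boundary lattice points is Σ gcd(|Δx|,|Δy|) = gcd(13,20) + gcd(10,23) + gcd(7,12) + gcd(4,15) = 1+1+1+1 = 4.
Pick's theorem gives I = A − B/2 + 1 = 78 − 4/2 + 1 = 77, so the closed region contains I + B = 77 + 4 = 81 lattice points.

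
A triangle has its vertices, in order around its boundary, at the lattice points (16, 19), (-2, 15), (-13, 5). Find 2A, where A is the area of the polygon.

136

The shoelace formula gives twice the area as |[16·15 − (-2)·19] + [(-2)·5 − (-13)·15] + [(-13)·19 − 16·5]| = 136, so the area is 68.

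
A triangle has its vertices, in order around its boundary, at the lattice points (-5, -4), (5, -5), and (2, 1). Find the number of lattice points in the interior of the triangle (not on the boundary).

27

By the shoelace formula, twice the signed area is |((-5)·(-5) − 5·(-4)) + (5·1 − 2·(-5)) + (2·(-4) − (-5)·1)| = 57, so the area is 28.5.
Summing gcd(|Δx|,|Δy|) over the edges gives the boundary count: gcd(10,1) + gcd(3,6) + gcd(7,5) = 1+3+1 = 5.
By Pick's theorem A = I + B/2 − 1, so I = 28.5 − 5/2 + 1 = 27.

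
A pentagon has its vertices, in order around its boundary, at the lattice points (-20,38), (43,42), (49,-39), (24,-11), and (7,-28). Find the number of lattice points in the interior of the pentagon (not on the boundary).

Using the shoelace formula, 2A = |((-20)·42 − 43·38) + (43·(-39) − 49·42) + (49·(-11) − 24·(-39)) + (24·(-28) − 7·(-11)) + (7·38 − (-20)·(-28))| = 6701, so the area is 3350.5.
The number of boundary lattice points is Σ gcd(|Δx|,|Δy|) = gcd(63,4) + gcd(6,81) + gcd(25,28) + gcd(17,17) + gcd(27,66) = 1+3+1+17+3 = 25.
Pick's theorem gives I = A − B/2 + 1 = 3350.5 − 25/2 + 1 = 3339.

3339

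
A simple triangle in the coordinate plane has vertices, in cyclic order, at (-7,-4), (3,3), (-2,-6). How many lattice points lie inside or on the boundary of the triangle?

By the shoelace formula, twice the signed area is |((-7)·3 − 3·(-4)) + (3·(-6) − (-2)·3) + ((-2)·(-4) − (-7)·(-6))| = 55, so the area is 55/2.
Along each edge there are gcd(|Δx|,|Δy|)+1 lattice points, so counting each shared vertex once the boundary has gcd(10,7) + gcd(5,9) + gcd(5,2) = 1+1+1 = 3.
Pick's theorem gives I = A − B/2 + 1 = 55/2 − 3/2 + 1 = 27, so the closed region contains I + B = 27 + 3 = 30 lattice points.

30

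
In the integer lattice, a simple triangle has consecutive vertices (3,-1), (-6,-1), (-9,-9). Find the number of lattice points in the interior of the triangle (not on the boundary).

The shoelace formula gives twice the area as |[3·(-1) − (-6)·(-1)] + [(-6)·(-9) − (-9)·(-1)] + [(-9)·(-1) − 3·(-9)]| = 72, so the area is 36.
Along each edge there are gcd(|Δx|,|Δy|)+1 lattice points, so counting each shared vertex once the boundary has gcd(9,0) + gcd(3,8) + gcd(12,8) = 9+1+4 = 14.
Pick's theorem gives I = A − B/2 + 1 = 36 − 14/2 + 1 = 30.

30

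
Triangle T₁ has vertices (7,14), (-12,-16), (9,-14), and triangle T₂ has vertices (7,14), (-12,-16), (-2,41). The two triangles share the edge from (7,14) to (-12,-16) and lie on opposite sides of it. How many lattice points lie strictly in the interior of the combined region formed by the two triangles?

The union is the simple quadrilateral with vertices (7,14), (9,-14), (-12,-16), (-2,41) in order.
The shoelace formula gives twice the area as |(7·(-14) − 9·14) + (9·(-16) − (-12)·(-14)) + ((-12)·41 − (-2)·(-16)) + ((-2)·14 − 7·41)| = 1375, so the area is 1375/2.
The number of boundary lattice points is Σ gcd(|Δx|,|Δy|) = gcd(2,28) + gcd(21,2) + gcd(10,57) + gcd(9,27) = 2+1+1+9 = 13.
By Pick's theorem I = A − B/2 + 1 = 1375/2 − 13/2 + 1 = 682.

682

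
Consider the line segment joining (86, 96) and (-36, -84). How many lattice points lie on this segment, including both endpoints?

3

The number of lattice points on a segment between lattice points is gcd(|Δx|,|Δy|) + 1 = gcd(122,180) + 1 = 2 + 1 = 3.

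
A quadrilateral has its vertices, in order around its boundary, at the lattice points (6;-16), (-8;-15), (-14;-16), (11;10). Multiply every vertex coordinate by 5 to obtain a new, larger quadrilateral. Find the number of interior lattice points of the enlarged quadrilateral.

6241

Using the shoelace formula, 2A = |(6·(-15) − (-8)·(-16)) + ((-8)·(-16) − (-14)·(-15)) + ((-14)·10 − 11·(-16)) + (11·(-16) − 6·10)| = 500, so the area is 250.
Along each edge there are gcd(|Δx|,|Δy|)+1 lattice points, so counting each shared vertex once the boundary has gcd(14,1) + gcd(6,1) + gcd(25,26) + gcd(5,26) = 1+1+1+1 = 4.
Scaling by 5 multiplies the area by 5² = 25 (so the new area is 6250) and multiplies the boundary lattice-point count by 5, giving 20.
By Pick's theorem, the interior count of the dilated polygon is 6250 − 20/2 + 1 = 6241.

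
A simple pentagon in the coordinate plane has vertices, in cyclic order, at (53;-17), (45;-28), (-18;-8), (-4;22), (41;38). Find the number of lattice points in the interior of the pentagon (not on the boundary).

2886

The shoelace formula gives twice the area as |(53·(-28) − 45·(-17)) + (45·(-8) − (-18)·(-28)) + ((-18)·22 − (-4)·(-8)) + ((-4)·38 − 41·22) + (41·(-17) − 53·38)| = 5776, so the area is 2888.
The number of boundary lattice points is Σ gcd(|Δx|,|Δy|) = gcd(8,11) + gcd(63,20) + gcd(14,30) + gcd(45,16) + gcd(12,55) = 1+1+2+1+1 = 6.
Pick's theorem gives I = A − B/2 + 1 = 2888 − 6/2 + 1 = 2886.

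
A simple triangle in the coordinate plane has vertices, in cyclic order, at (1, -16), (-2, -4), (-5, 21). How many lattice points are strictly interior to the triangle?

18

Using the shoelace formula, 2A = |(1·(-4) − (-2)·(-16)) + ((-2)·21 − (-5)·(-4)) + ((-5)·(-16) − 1·21)| = 39, so the area is 39/2.
Along each edge there are gcd(|Δx|,|Δy|)+1 lattice points, so counting each shared vertex once the boundary has gcd(3,12) + gcd(3,25) + gcd(6,37) = 3+1+1 = 5.
Pick's theorem gives I = A − B/2 + 1 = 39/2 − 5/2 + 1 = 18.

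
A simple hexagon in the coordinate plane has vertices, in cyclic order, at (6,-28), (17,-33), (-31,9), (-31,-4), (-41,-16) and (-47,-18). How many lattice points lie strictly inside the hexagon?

765

The shoelace formula gives twice the area as |[6·(-33) − 17·(-28)] + [17·9 − (-31)·(-33)] + [(-31)·(-4) − (-31)·9] + [(-31)·(-16) − (-41)·(-4)] + [(-41)·(-18) − (-47)·(-16)] + [(-47)·(-28) − 6·(-18)]| = 1553, so the area is 1553/2.
Along each edge there are gcd(|Δx|,|Δy|)+1 lattice points, so counting each shared vertex once the boundary has gcd(11,5) + gcd(48,42) + gcd(0,13) + gcd(10,12) + gcd(6,2) + gcd(53,10) = 1+6+13+2+2+1 = 25.
Pick's theorem gives I = A − B/2 + 1 = 1553/2 − 25/2 + 1 = 765.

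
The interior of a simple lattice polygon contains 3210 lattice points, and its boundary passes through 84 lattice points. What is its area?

3251

By Pick's theorem, A = I + B/2 − 1 = 3210 + 84/2 − 1 = 3251.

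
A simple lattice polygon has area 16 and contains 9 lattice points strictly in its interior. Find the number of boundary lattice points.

16

Pick's theorem gives A = I + B/2 − 1, so B = 2(A − I + 1) = 2(16 − 9 + 1) = 16.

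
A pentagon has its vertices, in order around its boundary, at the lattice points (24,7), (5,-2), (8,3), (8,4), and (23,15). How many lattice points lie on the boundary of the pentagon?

Along each edge there are gcd(|Δx|,|Δy|)+1 lattice points, so counting each shared vertex once the boundary has gcd(19,9) + gcd(3,5) + gcd(0,1) + gcd(15,11) + gcd(1,8) = 1+1+1+1+1 = 5.

5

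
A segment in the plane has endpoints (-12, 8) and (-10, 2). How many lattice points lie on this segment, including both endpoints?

The number of lattice points on a segment between lattice points is gcd(|Δx|,|Δy|) + 1 = gcd(2,6) + 1 = 2 + 1 = 3.

3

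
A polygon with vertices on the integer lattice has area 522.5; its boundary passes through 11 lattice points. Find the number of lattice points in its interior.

From Pick's theorem, I = A − B/2 + 1 = 522.5 − 11/2 + 1 = 518.

518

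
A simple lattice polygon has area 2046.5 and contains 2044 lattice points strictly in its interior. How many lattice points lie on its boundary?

7

Pick's theorem gives A = I + B/2 − 1, so B = 2(A − I + 1) = 2(2046.5 − 2044 + 1) = 7.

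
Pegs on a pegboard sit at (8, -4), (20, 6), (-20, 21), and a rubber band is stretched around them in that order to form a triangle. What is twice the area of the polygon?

580

By the shoelace formula, twice the signed area is |(8·6 − 20·(-4)) + (20·21 − (-20)·6) + ((-20)·(-4) − 8·21)| = 580, so the area is 290.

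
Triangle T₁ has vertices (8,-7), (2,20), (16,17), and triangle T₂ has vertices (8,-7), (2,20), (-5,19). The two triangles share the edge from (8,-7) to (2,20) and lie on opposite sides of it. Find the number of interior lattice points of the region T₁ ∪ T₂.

267

The union is the simple quadrilateral with vertices (8,-7), (16,17), (2,20), (-5,19) in order.
The shoelace formula gives twice the area as |(8·17 − 16·(-7)) + (16·20 − 2·17) + (2·19 − (-5)·20) + ((-5)·(-7) − 8·19)| = 555, so the area is 277.5.
Summing gcd(|Δx|,|Δy|) over the edges gives the boundary count: gcd(8,24) + gcd(14,3) + gcd(7,1) + gcd(13,26) = 8+1+1+13 = 23.
By Pick's theorem I = A − B/2 + 1 = 277.5 − 23/2 + 1 = 267.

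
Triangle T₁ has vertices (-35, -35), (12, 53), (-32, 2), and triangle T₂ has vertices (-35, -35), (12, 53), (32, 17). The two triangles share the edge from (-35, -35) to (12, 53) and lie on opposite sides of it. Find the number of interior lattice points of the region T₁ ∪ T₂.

2461

The union is the simple quadrilateral with vertices (-35, -35), (-32, 2), (12, 53), (32, 17) in order.
Using the shoelace formula, 2A = |((-35)·2 − (-32)·(-35)) + ((-32)·53 − 12·2) + (12·17 − 32·53) + (32·(-35) − (-35)·17)| = 4927, so the area is 4927/2.
The number of boundary lattice points is Σ gcd(|Δx|,|Δy|) = gcd(3,37) + gcd(44,51) + gcd(20,36) + gcd(67,52) = 1+1+4+1 = 7.
By Pick's theorem I = A − B/2 + 1 = 4927/2 − 7/2 + 1 = 2461.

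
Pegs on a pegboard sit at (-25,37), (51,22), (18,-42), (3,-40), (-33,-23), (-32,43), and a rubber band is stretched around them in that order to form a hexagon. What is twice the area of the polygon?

Using the shoelace formula, 2A = |((-25)·22 − 51·37) + (51·(-42) − 18·22) + (18·(-40) − 3·(-42)) + (3·(-23) − (-33)·(-40)) + ((-33)·43 − (-32)·(-23)) + ((-32)·37 − (-25)·43)| = 9222, so the area is 4611.

9222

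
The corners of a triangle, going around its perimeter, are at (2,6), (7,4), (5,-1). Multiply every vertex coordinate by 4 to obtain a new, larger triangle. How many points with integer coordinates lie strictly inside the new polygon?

Using the shoelace formula, 2A = |(2·4 − 7·6) + (7·(-1) − 5·4) + (5·6 − 2·(-1))| = 29, so the area is 29/2.
Summing gcd(|Δx|,|Δy|) over the edges gives the boundary count: gcd(5,2) + gcd(2,5) + gcd(3,7) = 1+1+1 = 3.
Scaling by 4 multiplies the area by 4² = 16 (so the new area is 232) and multiplies the boundary lattice-point count by 4, giving 12.
By Pick's theorem, the interior count of the dilated polygon is 232 − 12/2 + 1 = 227.

227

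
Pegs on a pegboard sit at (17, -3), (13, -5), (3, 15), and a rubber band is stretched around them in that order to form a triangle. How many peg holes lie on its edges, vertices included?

Along each edge there are gcd(|Δx|,|Δy|)+1 lattice points, so counting each shared vertex once the boundary has gcd(4,2) + gcd(10,20) + gcd(14,18) = 2+10+2 = 14.

14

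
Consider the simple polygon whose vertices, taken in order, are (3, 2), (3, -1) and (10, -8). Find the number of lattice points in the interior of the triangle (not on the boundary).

6

Using the shoelace formula, 2A = |[3·(-1) − 3·2] + [3·(-8) − 10·(-1)] + [10·2 − 3·(-8)]| = 21, so the area is 21/2.
The number of boundary lattice points is Σ gcd(|Δx|,|Δy|) = gcd(0,3) + gcd(7,7) + gcd(7,10) = 3+7+1 = 11.
By Pick's theorem A = I + B/2 − 1, so I = 21/2 − 11/2 + 1 = 6.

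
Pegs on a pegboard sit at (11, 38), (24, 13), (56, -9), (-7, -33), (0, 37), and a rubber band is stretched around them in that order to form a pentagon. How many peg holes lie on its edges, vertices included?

14

The number of boundary lattice points is Σ gcd(|Δx|,|Δy|) = gcd(13,25) + gcd(32,22) + gcd(63,24) + gcd(7,70) + gcd(11,1) = 1+2+3+7+1 = 14.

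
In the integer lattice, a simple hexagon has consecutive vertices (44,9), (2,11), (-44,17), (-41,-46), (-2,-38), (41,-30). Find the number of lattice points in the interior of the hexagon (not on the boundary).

4234

Using the shoelace formula, 2A = |[44·11 − 2·9] + [2·17 − (-44)·11] + [(-44)·(-46) − (-41)·17] + [(-41)·(-38) − (-2)·(-46)] + [(-2)·(-30) − 41·(-38)] + [41·9 − 44·(-30)]| = 8478, so the area is 4239.
Along each edge there are gcd(|Δx|,|Δy|)+1 lattice points, so counting each shared vertex once the boundary has gcd(42,2) + gcd(46,6) + gcd(3,63) + gcd(39,8) + gcd(43,8) + gcd(3,39) = 2+2+3+1+1+3 = 12.
Pick's theorem gives I = A − B/2 + 1 = 4239 − 12/2 + 1 = 4234.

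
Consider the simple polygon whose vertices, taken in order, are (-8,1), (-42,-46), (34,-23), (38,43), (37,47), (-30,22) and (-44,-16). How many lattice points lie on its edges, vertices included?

9

Summing gcd(|Δx|,|Δy|) over the edges gives the boundary count: gcd(34,47) + gcd(76,23) + gcd(4,66) + gcd(1,4) + gcd(67,25) + gcd(14,38) + gcd(36,17) = 1+1+2+1+1+2+1 = 9.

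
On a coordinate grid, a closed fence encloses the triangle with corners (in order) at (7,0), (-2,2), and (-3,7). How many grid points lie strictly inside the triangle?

Using the shoelace formula, 2A = |(7·2 − (-2)·0) + ((-2)·7 − (-3)·2) + ((-3)·0 − 7·7)| = 43, so the area is 21.5.
Along each edge there are gcd(|Δx|,|Δy|)+1 lattice points, so counting each shared vertex once the boundary has gcd(9,2) + gcd(1,5) + gcd(10,7) = 1+1+1 = 3.
By Pick's theorem A = I + B/2 − 1, so I = 21.5 − 3/2 + 1 = 21.

21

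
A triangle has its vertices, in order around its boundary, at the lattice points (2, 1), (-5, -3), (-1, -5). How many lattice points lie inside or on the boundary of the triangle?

The shoelace formula gives twice the area as |[2·(-3) − (-5)·1] + [(-5)·(-5) − (-1)·(-3)] + [(-1)·1 − 2·(-5)]| = 30, so the area is 15.
Along each edge there are gcd(|Δx|,|Δy|)+1 lattice points, so counting each shared vertex once the boundary has gcd(7,4) + gcd(4,2) + gcd(3,6) = 1+2+3 = 6.
Pick's theorem gives I = A − B/2 + 1 = 15 − 6/2 + 1 = 13, so the closed region contains I + B = 13 + 6 = 19 lattice points.

19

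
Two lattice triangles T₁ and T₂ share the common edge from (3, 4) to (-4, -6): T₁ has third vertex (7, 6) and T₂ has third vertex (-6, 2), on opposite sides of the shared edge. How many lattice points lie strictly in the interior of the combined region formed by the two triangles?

The union is the simple quadrilateral with vertices (3, 4), (7, 6), (-4, -6), (-6, 2) in order.
Using the shoelace formula, 2A = |[3·6 − 7·4] + [7·(-6) − (-4)·6] + [(-4)·2 − (-6)·(-6)] + [(-6)·4 − 3·2]| = 102, so the area is 51.
Summing gcd(|Δx|,|Δy|) over the edges gives the boundary count: gcd(4,2) + gcd(11,12) + gcd(2,8) + gcd(9,2) = 2+1+2+1 = 6.
By Pick's theorem I = A − B/2 + 1 = 51 − 6/2 + 1 = 49.

49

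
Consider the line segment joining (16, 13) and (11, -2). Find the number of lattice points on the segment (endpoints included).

The number of lattice points on a segment between lattice points is gcd(|Δx|,|Δy|) + 1 = gcd(5,15) + 1 = 5 + 1 = 6.

6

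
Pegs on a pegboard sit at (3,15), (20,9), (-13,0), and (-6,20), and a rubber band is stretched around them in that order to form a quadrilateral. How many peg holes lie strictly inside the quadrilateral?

281

The shoelace formula gives twice the area as |(3·9 − 20·15) + (20·0 − (-13)·9) + ((-13)·20 − (-6)·0) + ((-6)·15 − 3·20)| = 566, so the area is 283.
Along each edge there are gcd(|Δx|,|Δy|)+1 lattice points, so counting each shared vertex once the boundary has gcd(17,6) + gcd(33,9) + gcd(7,20) + gcd(9,5) = 1+3+1+1 = 6.
Pick's theorem gives I = A − B/2 + 1 = 283 − 6/2 + 1 = 281.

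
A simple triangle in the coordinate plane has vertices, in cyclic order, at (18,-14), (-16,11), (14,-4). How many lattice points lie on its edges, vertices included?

18

Summing gcd(|Δx|,|Δy|) over the edges gives the boundary count: gcd(34,25) + gcd(30,15) + gcd(4,10) = 1+15+2 = 18.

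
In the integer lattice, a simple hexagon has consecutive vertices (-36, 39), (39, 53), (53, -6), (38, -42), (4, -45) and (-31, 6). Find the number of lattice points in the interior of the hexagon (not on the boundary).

6185

The shoelace formula gives twice the area as |[(-36)·53 − 39·39] + [39·(-6) − 53·53] + [53·(-42) − 38·(-6)] + [38·(-45) − 4·(-42)] + [4·6 − (-31)·(-45)] + [(-31)·39 − (-36)·6]| = 12376, so the area is 6188.
Along each edge there are gcd(|Δx|,|Δy|)+1 lattice points, so counting each shared vertex once the boundary has gcd(75,14) + gcd(14,59) + gcd(15,36) + gcd(34,3) + gcd(35,51) + gcd(5,33) = 1+1+3+1+1+1 = 8.
By Pick's theorem A = I + B/2 − 1, so I = 6188 − 8/2 + 1 = 6185.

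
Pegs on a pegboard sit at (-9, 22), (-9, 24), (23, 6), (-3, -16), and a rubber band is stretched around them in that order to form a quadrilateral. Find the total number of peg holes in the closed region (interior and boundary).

By the shoelace formula, twice the signed area is |((-9)·24 − (-9)·22) + ((-9)·6 − 23·24) + (23·(-16) − (-3)·6) + ((-3)·22 − (-9)·(-16))| = 1184, so the area is 592.
Along each edge there are gcd(|Δx|,|Δy|)+1 lattice points, so counting each shared vertex once the boundary has gcd(0,2) + gcd(32,18) + gcd(26,22) + gcd(6,38) = 2+2+2+2 = 8.
Pick's theorem gives I = A − B/2 + 1 = 592 − 8/2 + 1 = 589, so the closed region contains I + B = 589 + 8 = 597 lattice points.

597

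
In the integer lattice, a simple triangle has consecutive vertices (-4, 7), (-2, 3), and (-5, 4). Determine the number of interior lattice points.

4

By the shoelace formula, twice the signed area is |((-4)·3 − (-2)·7) + ((-2)·4 − (-5)·3) + ((-5)·7 − (-4)·4)| = 10, so the area is 5.
Summing gcd(|Δx|,|Δy|) over the edges gives the boundary count: gcd(2,4) + gcd(3,1) + gcd(1,3) = 2+1+1 = 4.
Pick's theorem gives I = A − B/2 + 1 = 5 − 4/2 + 1 = 4.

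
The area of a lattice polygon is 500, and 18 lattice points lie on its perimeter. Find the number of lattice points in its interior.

Pick's theorem A = I + B/2 − 1 rearranges to I = A − B/2 + 1 = 500 − 18/2 + 1 = 492.

492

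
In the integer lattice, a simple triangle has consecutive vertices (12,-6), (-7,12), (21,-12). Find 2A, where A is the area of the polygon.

The shoelace formula gives twice the area as |[12·12 − (-7)·(-6)] + [(-7)·(-12) − 21·12] + [21·(-6) − 12·(-12)]| = 48, so the area is 24.

48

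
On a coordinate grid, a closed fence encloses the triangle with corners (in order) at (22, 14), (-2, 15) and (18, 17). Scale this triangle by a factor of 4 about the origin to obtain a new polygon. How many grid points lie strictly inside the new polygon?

537

By the shoelace formula, twice the signed area is |(22·15 − (-2)·14) + ((-2)·17 − 18·15) + (18·14 − 22·17)| = 68, so the area is 34.
Summing gcd(|Δx|,|Δy|) over the edges gives the boundary count: gcd(24,1) + gcd(20,2) + gcd(4,3) = 1+2+1 = 4.
Scaling by 4 multiplies the area by 4² = 16 (so the new area is 544) and multiplies the boundary lattice-point count by 4, giving 16.
By Pick's theorem, the interior count of the dilated polygon is 544 − 16/2 + 1 = 537.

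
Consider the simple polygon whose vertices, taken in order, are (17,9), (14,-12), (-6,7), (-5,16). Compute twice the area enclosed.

Using the shoelace formula, 2A = |[17·(-12) − 14·9] + [14·7 − (-6)·(-12)] + [(-6)·16 − (-5)·7] + [(-5)·9 − 17·16]| = 682, so the area is 341.

682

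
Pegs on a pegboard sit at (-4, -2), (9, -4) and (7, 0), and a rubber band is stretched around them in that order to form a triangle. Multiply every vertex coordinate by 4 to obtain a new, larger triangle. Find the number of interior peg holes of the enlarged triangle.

377

The shoelace formula gives twice the area as |((-4)·(-4) − 9·(-2)) + (9·0 − 7·(-4)) + (7·(-2) − (-4)·0)| = 48, so the area is 24.
Along each edge there are gcd(|Δx|,|Δy|)+1 lattice points, so counting each shared vertex once the boundary has gcd(13,2) + gcd(2,4) + gcd(11,2) = 1+2+1 = 4.
Scaling by 4 multiplies the area by 4² = 16 (so the new area is 384) and multiplies the boundary lattice-point count by 4, giving 16.
By Pick's theorem, the interior count of the dilated polygon is 384 − 16/2 + 1 = 377.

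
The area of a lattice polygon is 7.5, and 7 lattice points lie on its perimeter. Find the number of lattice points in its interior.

Pick's theorem A = I + B/2 − 1 rearranges to I = A − B/2 + 1 = 7.5 − 7/2 + 1 = 5.

5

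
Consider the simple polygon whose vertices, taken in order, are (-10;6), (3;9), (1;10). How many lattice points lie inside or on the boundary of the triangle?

12

Using the shoelace formula, 2A = |((-10)·9 − 3·6) + (3·10 − 1·9) + (1·6 − (-10)·10)| = 19, so the area is 9.5.
Summing gcd(|Δx|,|Δy|) over the edges gives the boundary count: gcd(13,3) + gcd(2,1) + gcd(11,4) = 1+1+1 = 3.
Pick's theorem gives I = A − B/2 + 1 = 9.5 − 3/2 + 1 = 9, so the closed region contains I + B = 9 + 3 = 12 lattice points.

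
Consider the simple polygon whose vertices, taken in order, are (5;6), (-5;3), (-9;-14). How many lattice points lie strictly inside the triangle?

By the shoelace formula, twice the signed area is |(5·3 − (-5)·6) + ((-5)·(-14) − (-9)·3) + ((-9)·6 − 5·(-14))| = 158, so the area is 79.
Along each edge there are gcd(|Δx|,|Δy|)+1 lattice points, so counting each shared vertex once the boundary has gcd(10,3) + gcd(4,17) + gcd(14,20) = 1+1+2 = 4.
By Pick's theorem A = I + B/2 − 1, so I = 79 − 4/2 + 1 = 78.

78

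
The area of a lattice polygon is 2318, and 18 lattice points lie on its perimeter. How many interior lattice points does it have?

2310

Pick's theorem A = I + B/2 − 1 rearranges to I = A − B/2 + 1 = 2318 − 18/2 + 1 = 2310.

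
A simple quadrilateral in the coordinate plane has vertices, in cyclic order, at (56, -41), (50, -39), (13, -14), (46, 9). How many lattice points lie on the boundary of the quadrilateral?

Summing gcd(|Δx|,|Δy|) over the edges gives the boundary count: gcd(6,2) + gcd(37,25) + gcd(33,23) + gcd(10,50) = 2+1+1+10 = 14.

14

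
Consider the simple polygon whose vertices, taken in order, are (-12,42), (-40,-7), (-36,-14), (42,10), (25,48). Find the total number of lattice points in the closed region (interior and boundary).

2855

The shoelace formula gives twice the area as |((-12)·(-7) − (-40)·42) + ((-40)·(-14) − (-36)·(-7)) + ((-36)·10 − 42·(-14)) + (42·48 − 25·10) + (25·42 − (-12)·48)| = 5692, so the area is 2846.
Along each edge there are gcd(|Δx|,|Δy|)+1 lattice points, so counting each shared vertex once the boundary has gcd(28,49) + gcd(4,7) + gcd(78,24) + gcd(17,38) + gcd(37,6) = 7+1+6+1+1 = 16.
Pick's theorem gives I = A − B/2 + 1 = 2846 − 16/2 + 1 = 2839, so the closed region contains I + B = 2839 + 16 = 2855 lattice points.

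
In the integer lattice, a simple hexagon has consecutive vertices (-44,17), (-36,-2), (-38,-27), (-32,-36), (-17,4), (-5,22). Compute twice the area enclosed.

Using the shoelace formula, 2A = |((-44)·(-2) − (-36)·17) + ((-36)·(-27) − (-38)·(-2)) + ((-38)·(-36) − (-32)·(-27)) + ((-32)·4 − (-17)·(-36)) + ((-17)·22 − (-5)·4) + ((-5)·17 − (-44)·22)| = 1889, so the area is 1889/2.

1889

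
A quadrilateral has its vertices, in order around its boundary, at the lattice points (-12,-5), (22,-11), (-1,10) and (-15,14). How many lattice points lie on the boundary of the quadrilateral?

Summing gcd(|Δx|,|Δy|) over the edges gives the boundary count: gcd(34,6) + gcd(23,21) + gcd(14,4) + gcd(3,19) = 2+1+2+1 = 6.

6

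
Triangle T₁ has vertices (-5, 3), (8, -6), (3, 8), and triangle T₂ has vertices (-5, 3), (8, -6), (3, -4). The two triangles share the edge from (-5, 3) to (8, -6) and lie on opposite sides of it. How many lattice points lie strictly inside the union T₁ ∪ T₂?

77

The union is the simple quadrilateral with vertices (-5, 3), (3, 8), (8, -6), (3, -4) in order.
By the shoelace formula, twice the signed area is |((-5)·8 − 3·3) + (3·(-6) − 8·8) + (8·(-4) − 3·(-6)) + (3·3 − (-5)·(-4))| = 156, so the area is 78.
Summing gcd(|Δx|,|Δy|) over the edges gives the boundary count: gcd(8,5) + gcd(5,14) + gcd(5,2) + gcd(8,7) = 1+1+1+1 = 4.
By Pick's theorem I = A − B/2 + 1 = 78 − 4/2 + 1 = 77.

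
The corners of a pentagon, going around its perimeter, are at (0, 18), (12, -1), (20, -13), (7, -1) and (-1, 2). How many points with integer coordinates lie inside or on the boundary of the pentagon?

By the shoelace formula, twice the signed area is |[0·(-1) − 12·18] + [12·(-13) − 20·(-1)] + [20·(-1) − 7·(-13)] + [7·2 − (-1)·(-1)] + [(-1)·18 − 0·2]| = 286, so the area is 143.
Along each edge there are gcd(|Δx|,|Δy|)+1 lattice points, so counting each shared vertex once the boundary has gcd(12,19) + gcd(8,12) + gcd(13,12) + gcd(8,3) + gcd(1,16) = 1+4+1+1+1 = 8.
Pick's theorem gives I = A − B/2 + 1 = 143 − 8/2 + 1 = 140, so the closed region contains I + B = 140 + 8 = 148 lattice points.

148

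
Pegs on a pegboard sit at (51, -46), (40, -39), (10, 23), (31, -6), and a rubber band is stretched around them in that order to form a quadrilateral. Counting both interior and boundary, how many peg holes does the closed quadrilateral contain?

By the shoelace formula, twice the signed area is |[51·(-39) − 40·(-46)] + [40·23 − 10·(-39)] + [10·(-6) − 31·23] + [31·(-46) − 51·(-6)]| = 732, so the area is 366.
The number of boundary lattice points is Σ gcd(|Δx|,|Δy|) = gcd(11,7) + gcd(30,62) + gcd(21,29) + gcd(20,40) = 1+2+1+20 = 24.
Pick's theorem gives I = A − B/2 + 1 = 366 − 24/2 + 1 = 355, so the closed region contains I + B = 355 + 24 = 379 lattice points.

379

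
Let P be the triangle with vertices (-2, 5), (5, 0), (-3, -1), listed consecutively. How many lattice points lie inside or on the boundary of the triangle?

26

By the shoelace formula, twice the signed area is |((-2)·0 − 5·5) + (5·(-1) − (-3)·0) + ((-3)·5 − (-2)·(-1))| = 47, so the area is 47/2.
The number of boundary lattice points is Σ gcd(|Δx|,|Δy|) = gcd(7,5) + gcd(8,1) + gcd(1,6) = 1+1+1 = 3.
Pick's theorem gives I = A − B/2 + 1 = 47/2 − 3/2 + 1 = 23, so the closed region contains I + B = 23 + 3 = 26 lattice points.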